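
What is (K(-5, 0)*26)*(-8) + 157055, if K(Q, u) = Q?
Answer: 158095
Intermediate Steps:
(K(-5, 0)*26)*(-8) + 157055 = -5*26*(-8) + 157055 = -130*(-8) + 157055 = 1040 + 157055 = 158095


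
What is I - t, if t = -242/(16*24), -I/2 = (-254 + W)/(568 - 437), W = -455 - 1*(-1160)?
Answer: -157333/25152 ≈ -6.2553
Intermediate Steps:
W = 705 (W = -455 + 1160 = 705)
I = -902/131 (I = -2*(-254 + 705)/(568 - 437) = -902/131 ≈ -6.8855)
t = -121/192 (t = -242/384 = -242*1/384 = -121/192 ≈ -0.63021)
I - t = -902/131 - 1*(-121/192) = -902/131 + 121/192 = -157333/25152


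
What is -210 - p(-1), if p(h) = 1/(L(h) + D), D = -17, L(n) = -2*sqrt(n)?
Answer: -61513/293 - 2*I/293 ≈ -209.94 - 0.0068259*I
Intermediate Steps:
p(h) = 1/(-17 - 2*sqrt(h)) (p(h) = 1/(-2*sqrt(h) - 17) = 1/(-17 - 2*sqrt(h)))
-210 - p(-1) = -210 - (-1)/(17 + 2*sqrt(-1)) = -210 - (-1)/(17 + 2*I) = -210 - (-1)*(17 - 2*I)/293 = -210 + (17 - 2*I)/293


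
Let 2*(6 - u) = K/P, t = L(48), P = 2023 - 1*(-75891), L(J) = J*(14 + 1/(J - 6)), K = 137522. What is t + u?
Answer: 369921829/545398 ≈ 678.26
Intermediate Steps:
L(J) = J*(14 + 1/(-6 + J))
P = 77914 (P = 2023 + 75891 = 77914)
t = 4712/7 (t = 48*(-83 + 14*48)/(-6 + 48) = 48*(-83 + 672)/42 = 48*(1/42)*589 = 4712/7 ≈ 673.14)
u = 398723/77914 (u = 6 - 68761/77914 = 398723/77914 ≈ 5.1175)
t + u = 4712/7 + 398723/77914 = 369921829/545398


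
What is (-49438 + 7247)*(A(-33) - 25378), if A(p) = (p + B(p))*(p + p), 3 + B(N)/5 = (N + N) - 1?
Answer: 4219100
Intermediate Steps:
B(N) = -20 + 10*N (B(N) = -15 + 5*((N + N) - 1) = -15 + 5*(2*N - 1) = -15 + 5*(-1 + 2*N) = -15 + (-5 + 10*N) = -20 + 10*N)
A(p) = 2*p*(-20 + 11*p) (A(p) = (p + (-20 + 10*p))*(p + p) = (-20 + 11*p)*(2*p) = 2*p*(-20 + 11*p))
(-49438 + 7247)*(A(-33) - 25378) = (-49438 + 7247)*(2*(-33)*(-20 + 11*(-33)) - 25378) = -42191*(2*(-33)*(-20 - 363) - 25378) = -42191*(2*(-33)*(-383) - 25378) = -42191*(25278 - 25378) = -42191*(-100) = 4219100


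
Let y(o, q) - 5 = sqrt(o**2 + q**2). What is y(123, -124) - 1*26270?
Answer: -26265 + sqrt(30505) ≈ -26090.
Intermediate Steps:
y(o, q) = 5 + sqrt(o**2 + q**2)
y(123, -124) - 1*26270 = (5 + sqrt(123**2 + (-124)**2)) - 1*26270 = (5 + sqrt(15129 + 15376)) - 26270 = (5 + sqrt(30505)) - 26270 = -26265 + sqrt(30505)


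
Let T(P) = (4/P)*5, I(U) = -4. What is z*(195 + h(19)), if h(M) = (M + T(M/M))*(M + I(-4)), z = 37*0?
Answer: 0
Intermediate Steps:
z = 0
T(P) = 20/P
h(M) = (-4 + M)*(20 + M) (h(M) = (M + 20/((M/M)))*(M - 4) = (M + 20/1)*(-4 + M) = (M + 20*1)*(-4 + M) = (M + 20)*(-4 + M) = (20 + M)*(-4 + M) = (-4 + M)*(20 + M))
z*(195 + h(19)) = 0*(195 + (-80 + 19² + 16*19)) = 0*(195 + (-80 + 361 + 304)) = 0*(195 + 585) = 0*780 = 0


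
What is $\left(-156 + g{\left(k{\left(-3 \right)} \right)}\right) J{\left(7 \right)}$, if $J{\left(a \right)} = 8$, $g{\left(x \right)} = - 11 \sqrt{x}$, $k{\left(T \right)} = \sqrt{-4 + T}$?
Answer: $-1248 - 88 \sqrt[4]{7} \sqrt{i} \approx -1349.2 - 101.21 i$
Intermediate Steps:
$\left(-156 + g{\left(k{\left(-3 \right)} \right)}\right) J{\left(7 \right)} = \left(-156 - 11 \sqrt{\sqrt{-4 - 3}}\right) 8 = \left(-156 - 11 \sqrt{\sqrt{-7}}\right) 8 = \left(-156 - 11 \sqrt{i \sqrt{7}}\right) 8 = \left(-156 - 11 \sqrt[4]{7} \sqrt{i}\right) 8 = -1248 - 88 \sqrt[4]{7} \sqrt{i}$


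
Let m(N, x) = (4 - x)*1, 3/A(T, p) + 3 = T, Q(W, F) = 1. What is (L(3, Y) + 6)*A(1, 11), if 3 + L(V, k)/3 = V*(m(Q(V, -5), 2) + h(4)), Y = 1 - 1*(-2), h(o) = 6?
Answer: -207/2 ≈ -103.50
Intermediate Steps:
Y = 3 (Y = 1 + 2 = 3)
A(T, p) = 3/(-3 + T)
m(N, x) = 4 - x
L(V, k) = -9 + 24*V (L(V, k) = -9 + 3*(V*((4 - 1*2) + 6)) = -9 + 3*(V*((4 - 2) + 6)) = -9 + 3*(V*(2 + 6)) = -9 + 3*(V*8) = -9 + 3*(8*V) = -9 + 24*V)
(L(3, Y) + 6)*A(1, 11) = ((-9 + 24*3) + 6)*(3/(-3 + 1)) = ((-9 + 72) + 6)*(3/(-2)) = (63 + 6)*(3*(-½)) = 69*(-3/2) = -207/2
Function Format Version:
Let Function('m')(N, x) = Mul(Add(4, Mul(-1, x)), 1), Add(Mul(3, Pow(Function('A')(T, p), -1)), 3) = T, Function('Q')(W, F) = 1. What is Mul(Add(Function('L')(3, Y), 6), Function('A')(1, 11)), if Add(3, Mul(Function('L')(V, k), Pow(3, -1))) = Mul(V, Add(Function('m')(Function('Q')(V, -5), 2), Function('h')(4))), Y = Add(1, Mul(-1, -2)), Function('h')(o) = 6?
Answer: Rational(-207, 2) ≈ -103.50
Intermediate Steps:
Y = 3 (Y = Add(1, 2) = 3)
Function('A')(T, p) = Mul(3, Pow(Add(-3, T), -1))
Function('m')(N, x) = Add(4, Mul(-1, x))
Function('L')(V, k) = Add(-9, Mul(24, V)) (Function('L')(V, k) = Add(-9, Mul(3, Mul(V, Add(Add(4, Mul(-1, 2)), 6)))) = Add(-9, Mul(3, Mul(V, Add(Add(4, -2), 6)))) = Add(-9, Mul(3, Mul(V, Add(2, 6)))) = Add(-9, Mul(3, Mul(V, 8))) = Add(-9, Mul(3, Mul(8, V))) = Add(-9, Mul(24, V)))
Mul(Add(Function('L')(3, Y), 6), Function('A')(1, 11)) = Mul(Add(Add(-9, Mul(24, 3)), 6), Mul(3, Pow(Add(-3, 1), -1))) = Mul(Add(Add(-9, 72), 6), Mul(3, Pow(-2, -1))) = Mul(Add(63, 6), Mul(3, Rational(-1, 2))) = Mul(69, Rational(-3, 2)) = Rational(-207, 2)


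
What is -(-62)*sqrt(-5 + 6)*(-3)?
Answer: -186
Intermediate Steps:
-(-62)*sqrt(-5 + 6)*(-3) = -(-62)*sqrt(1)*(-3) = -(-62)*(-3) = -31*(-2)*(-3) = 62*(-3) = -186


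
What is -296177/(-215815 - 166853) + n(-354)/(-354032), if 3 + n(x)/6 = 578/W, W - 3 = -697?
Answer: 162447021277/209867950578 ≈ 0.77404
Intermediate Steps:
W = -694 (W = 3 - 697 = -694)
n(x) = -7980/347 (n(x) = -18 + 6*(578/(-694)) = -18 + 6*(578*(-1/694)) = -18 + 6*(-289/347) = -18 - 1734/347 = -7980/347)
-296177/(-215815 - 166853) + n(-354)/(-354032) = -296177/(-215815 - 166853) - 7980/347/(-354032) = -296177/(-382668) - 7980/347*(-1/354032) = -296177*(-1/382668) + 285/4387468 = 296177/382668 + 285/4387468 = 162447021277/209867950578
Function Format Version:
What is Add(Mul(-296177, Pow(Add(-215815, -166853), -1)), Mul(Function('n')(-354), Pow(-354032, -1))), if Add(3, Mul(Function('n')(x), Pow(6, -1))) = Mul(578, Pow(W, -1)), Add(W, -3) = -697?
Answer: Rational(162447021277, 209867950578) ≈ 0.77404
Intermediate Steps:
W = -694 (W = Add(3, -697) = -694)
Function('n')(x) = Rational(-7980, 347) (Function('n')(x) = Add(-18, Mul(6, Mul(578, Pow(-694, -1)))) = Add(-18, Mul(6, Mul(578, Rational(-1, 694)))) = Add(-18, Mul(6, Rational(-289, 347))) = Add(-18, Rational(-1734, 347)) = Rational(-7980, 347))
Add(Mul(-296177, Pow(Add(-215815, -166853), -1)), Mul(Function('n')(-354), Pow(-354032, -1))) = Add(Mul(-296177, Pow(Add(-215815, -166853), -1)), Mul(Rational(-7980, 347), Pow(-354032, -1))) = Add(Mul(-296177, Pow(-382668, -1)), Mul(Rational(-7980, 347), Rational(-1, 354032))) = Add(Mul(-296177, Rational(-1, 382668)), Rational(285, 4387468)) = Add(Rational(296177, 382668), Rational(285, 4387468)) = Rational(162447021277, 209867950578)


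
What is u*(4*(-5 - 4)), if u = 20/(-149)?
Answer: 720/149 ≈ 4.8322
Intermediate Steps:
u = -20/149 (u = 20*(-1/149) = -20/149 ≈ -0.13423)
u*(4*(-5 - 4)) = -80*(-5 - 4)/149 = -80*(-9)/149 = -20/149*(-36) = 720/149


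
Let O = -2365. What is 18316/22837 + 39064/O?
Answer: -848787228/54009505 ≈ -15.716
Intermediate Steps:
18316/22837 + 39064/O = 18316/22837 + 39064/(-2365) = 18316*(1/22837) + 39064*(-1/2365) = 18316/22837 - 39064/2365 = -848787228/54009505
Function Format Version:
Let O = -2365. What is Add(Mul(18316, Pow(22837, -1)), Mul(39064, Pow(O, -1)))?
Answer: Rational(-848787228, 54009505) ≈ -15.716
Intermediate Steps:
Add(Mul(18316, Pow(22837, -1)), Mul(39064, Pow(O, -1))) = Add(Mul(18316, Pow(22837, -1)), Mul(39064, Pow(-2365, -1))) = Add(Mul(18316, Rational(1, 22837)), Mul(39064, Rational(-1, 2365))) = Add(Rational(18316, 22837), Rational(-39064, 2365)) = Rational(-848787228, 54009505)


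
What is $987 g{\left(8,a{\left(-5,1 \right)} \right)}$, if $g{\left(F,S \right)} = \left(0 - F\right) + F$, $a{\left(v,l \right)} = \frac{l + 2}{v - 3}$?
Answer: $0$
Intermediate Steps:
$a{\left(v,l \right)} = \frac{2 + l}{-3 + v}$
$g{\left(F,S \right)} = 0$ ($g{\left(F,S \right)} = - F + F = 0$)
$987 g{\left(8,a{\left(-5,1 \right)} \right)} = 987 \cdot 0 = 0$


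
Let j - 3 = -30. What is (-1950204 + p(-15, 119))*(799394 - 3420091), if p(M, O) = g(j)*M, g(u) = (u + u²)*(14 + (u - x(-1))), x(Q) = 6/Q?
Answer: 4917722196318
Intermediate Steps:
j = -27 (j = 3 - 30 = -27)
g(u) = (20 + u)*(u + u²) (g(u) = (u + u²)*(14 + (u - 6/(-1))) = (u + u²)*(14 + (u - 6*(-1))) = (u + u²)*(14 + (u - 1*(-6))) = (u + u²)*(14 + (u + 6)) = (u + u²)*(14 + (6 + u)) = (u + u²)*(20 + u) = (20 + u)*(u + u²))
p(M, O) = -4914*M (p(M, O) = (-27*(20 + (-27)² + 21*(-27)))*M = (-27*(20 + 729 - 567))*M = (-27*182)*M = -4914*M)
(-1950204 + p(-15, 119))*(799394 - 3420091) = (-1950204 - 4914*(-15))*(799394 - 3420091) = (-1950204 + 73710)*(-2620697) = -1876494*(-2620697) = 4917722196318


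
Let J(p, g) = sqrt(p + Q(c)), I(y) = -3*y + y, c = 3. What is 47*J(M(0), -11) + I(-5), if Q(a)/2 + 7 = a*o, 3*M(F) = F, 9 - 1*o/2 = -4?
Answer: 10 + 47*sqrt(142) ≈ 570.07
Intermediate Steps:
o = 26 (o = 18 - 2*(-4) = 18 + 8 = 26)
M(F) = F/3
I(y) = -2*y
Q(a) = -14 + 52*a (Q(a) = -14 + 2*(a*26) = -14 + 2*(26*a) = -14 + 52*a)
J(p, g) = sqrt(142 + p) (J(p, g) = sqrt(p + (-14 + 52*3)) = sqrt(p + (-14 + 156)) = sqrt(p + 142) = sqrt(142 + p))
47*J(M(0), -11) + I(-5) = 47*sqrt(142 + (1/3)*0) - 2*(-5) = 47*sqrt(142 + 0) + 10 = 47*sqrt(142) + 10 = 10 + 47*sqrt(142)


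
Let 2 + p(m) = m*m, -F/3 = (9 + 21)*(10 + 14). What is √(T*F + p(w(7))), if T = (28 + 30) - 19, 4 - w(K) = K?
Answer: I*√84233 ≈ 290.23*I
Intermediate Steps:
w(K) = 4 - K
F = -2160 (F = -3*(9 + 21)*(10 + 14) = -90*24 = -3*720 = -2160)
p(m) = -2 + m² (p(m) = -2 + m*m = -2 + m²)
T = 39 (T = 58 - 19 = 39)
√(T*F + p(w(7))) = √(39*(-2160) + (-2 + (4 - 1*7)²)) = √(-84240 + (-2 + (4 - 7)²)) = √(-84240 + (-2 + (-3)²)) = √(-84240 + (-2 + 9)) = √(-84240 + 7) = √(-84233) = I*√84233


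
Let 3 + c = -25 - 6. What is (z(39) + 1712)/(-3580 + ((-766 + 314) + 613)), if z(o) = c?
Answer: -1678/3419 ≈ -0.49079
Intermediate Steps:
c = -34 (c = -3 + (-25 - 6) = -3 - 31 = -34)
z(o) = -34
(z(39) + 1712)/(-3580 + ((-766 + 314) + 613)) = (-34 + 1712)/(-3580 + ((-766 + 314) + 613)) = 1678/(-3580 + (-452 + 613)) = 1678/(-3580 + 161) = 1678/(-3419) = 1678*(-1/3419) = -1678/3419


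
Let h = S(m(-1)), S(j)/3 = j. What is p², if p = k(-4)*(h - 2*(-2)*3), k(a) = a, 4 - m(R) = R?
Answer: 11664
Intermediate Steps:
m(R) = 4 - R
S(j) = 3*j
h = 15 (h = 3*(4 - 1*(-1)) = 3*(4 + 1) = 3*5 = 15)
p = -108 (p = -4*(15 - 2*(-2)*3) = -4*(15 + 4*3) = -4*(15 + 12) = -4*27 = -108)
p² = (-108)² = 11664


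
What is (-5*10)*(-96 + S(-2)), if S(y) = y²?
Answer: 4600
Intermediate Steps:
(-5*10)*(-96 + S(-2)) = (-5*10)*(-96 + (-2)²) = -50*(-96 + 4) = -50*(-92) = 4600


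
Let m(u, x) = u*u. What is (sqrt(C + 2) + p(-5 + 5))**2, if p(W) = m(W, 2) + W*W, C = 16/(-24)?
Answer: 4/3 ≈ 1.3333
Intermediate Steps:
m(u, x) = u**2
C = -2/3 (C = 16*(-1/24) = -2/3 ≈ -0.66667)
p(W) = 2*W**2 (p(W) = W**2 + W*W = W**2 + W**2 = 2*W**2)
(sqrt(C + 2) + p(-5 + 5))**2 = (sqrt(-2/3 + 2) + 2*(-5 + 5)**2)**2 = (sqrt(4/3) + 2*0**2)**2 = (2*sqrt(3)/3 + 2*0)**2 = (2*sqrt(3)/3 + 0)**2 = (2*sqrt(3)/3)**2 = 4/3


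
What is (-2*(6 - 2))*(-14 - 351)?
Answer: 2920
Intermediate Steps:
(-2*(6 - 2))*(-14 - 351) = -2*4*(-365) = -8*(-365) = 2920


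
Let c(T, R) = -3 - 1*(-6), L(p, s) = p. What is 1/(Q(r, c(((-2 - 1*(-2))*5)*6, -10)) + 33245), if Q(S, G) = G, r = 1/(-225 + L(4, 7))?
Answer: 1/33248 ≈ 3.0077e-5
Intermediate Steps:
c(T, R) = 3 (c(T, R) = -3 + 6 = 3)
r = -1/221 (r = 1/(-225 + 4) = 1/(-221) = -1/221 ≈ -0.0045249)
1/(Q(r, c(((-2 - 1*(-2))*5)*6, -10)) + 33245) = 1/(3 + 33245) = 1/33248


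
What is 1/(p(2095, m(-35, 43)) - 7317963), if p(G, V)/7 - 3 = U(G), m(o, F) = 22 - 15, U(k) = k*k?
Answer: 1/23405233 ≈ 4.2726e-8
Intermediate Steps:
U(k) = k²
m(o, F) = 7
p(G, V) = 21 + 7*G²
1/(p(2095, m(-35, 43)) - 7317963) = 1/((21 + 7*2095²) - 7317963) = 1/((21 + 7*4389025) - 7317963) = 1/((21 + 30723175) - 7317963) = 1/(30723196 - 7317963) = 1/23405233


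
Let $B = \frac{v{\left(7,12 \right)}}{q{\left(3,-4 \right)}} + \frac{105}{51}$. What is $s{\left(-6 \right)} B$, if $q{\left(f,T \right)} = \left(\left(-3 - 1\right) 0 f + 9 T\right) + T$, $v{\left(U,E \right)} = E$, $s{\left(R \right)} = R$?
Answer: $- \frac{897}{85} \approx -10.553$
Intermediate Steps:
$q{\left(f,T \right)} = 10 T$ ($q{\left(f,T \right)} = \left(\left(-4\right) 0 f + 9 T\right) + T = \left(0 f + 9 T\right) + T = \left(0 + 9 T\right) + T = 9 T + T = 10 T$)
$B = \frac{299}{170}$ ($B = \frac{12}{10 \left(-4\right)} + \frac{105}{51} = \frac{12}{-40} + 105 \cdot \frac{1}{51} = 12 \left(- \frac{1}{40}\right) + \frac{35}{17} = - \frac{3}{10} + \frac{35}{17} = \frac{299}{170} \approx 1.7588$)
$s{\left(-6 \right)} B = \left(-6\right) \frac{299}{170} = - \frac{897}{85}$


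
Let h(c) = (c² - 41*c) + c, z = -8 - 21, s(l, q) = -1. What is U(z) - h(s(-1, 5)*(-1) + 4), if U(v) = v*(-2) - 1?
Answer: 232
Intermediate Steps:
z = -29
h(c) = c² - 40*c
U(v) = -1 - 2*v (U(v) = -2*v - 1 = -1 - 2*v)
U(z) - h(s(-1, 5)*(-1) + 4) = (-1 - 2*(-29)) - (-1*(-1) + 4)*(-40 + (-1*(-1) + 4)) = (-1 + 58) - (1 + 4)*(-40 + (1 + 4)) = 57 - 5*(-40 + 5) = 57 - 5*(-35) = 57 - 1*(-175) = 57 + 175 = 232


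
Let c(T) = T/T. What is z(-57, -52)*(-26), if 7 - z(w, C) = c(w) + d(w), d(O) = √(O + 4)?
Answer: -156 + 26*I*√53 ≈ -156.0 + 189.28*I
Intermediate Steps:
c(T) = 1
d(O) = √(4 + O)
z(w, C) = 6 - √(4 + w) (z(w, C) = 7 - (1 + √(4 + w)) = 7 + (-1 - √(4 + w)) = 6 - √(4 + w))
z(-57, -52)*(-26) = (6 - √(4 - 57))*(-26) = (6 - √(-53))*(-26) = (6 - I*√53)*(-26) = -156 + 26*I*√53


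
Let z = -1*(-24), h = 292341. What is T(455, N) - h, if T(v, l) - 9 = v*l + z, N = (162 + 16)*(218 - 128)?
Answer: 6996792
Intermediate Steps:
N = 16020 (N = 178*90 = 16020)
z = 24
T(v, l) = 33 + l*v (T(v, l) = 9 + (v*l + 24) = 9 + (l*v + 24) = 9 + (24 + l*v) = 33 + l*v)
T(455, N) - h = (33 + 16020*455) - 1*292341 = (33 + 7289100) - 292341 = 7289133 - 292341 = 6996792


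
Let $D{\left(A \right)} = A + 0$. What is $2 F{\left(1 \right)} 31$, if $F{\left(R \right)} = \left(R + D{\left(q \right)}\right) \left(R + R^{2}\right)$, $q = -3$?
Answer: $-248$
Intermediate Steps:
$D{\left(A \right)} = A$
$F{\left(R \right)} = \left(-3 + R\right) \left(R + R^{2}\right)$ ($F{\left(R \right)} = \left(R - 3\right) \left(R + R^{2}\right) = \left(-3 + R\right) \left(R + R^{2}\right)$)
$2 F{\left(1 \right)} 31 = 2 \cdot 1 \left(-3 + 1^{2} - 2\right) 31 = 2 \cdot 1 \left(-3 + 1 - 2\right) 31 = 2 \cdot 1 \left(-4\right) 31 = 2 \left(-4\right) 31 = \left(-8\right) 31 = -248$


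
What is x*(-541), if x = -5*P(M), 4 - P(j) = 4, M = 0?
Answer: 0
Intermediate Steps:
P(j) = 0 (P(j) = 4 - 1*4 = 4 - 4 = 0)
x = 0 (x = -5*0 = 0)
x*(-541) = 0*(-541) = 0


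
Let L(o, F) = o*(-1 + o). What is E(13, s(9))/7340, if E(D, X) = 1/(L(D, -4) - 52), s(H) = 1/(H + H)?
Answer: 1/763360 ≈ 1.3100e-6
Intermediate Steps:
s(H) = 1/(2*H)
E(D, X) = 1/(-52 + D*(-1 + D)) (E(D, X) = 1/(D*(-1 + D) - 52) = 1/(-52 + D*(-1 + D)))
E(13, s(9))/7340 = 1/(-52 + 13*(-1 + 13)*7340) = (1/7340)/(-52 + 13*12) = (1/7340)/(-52 + 156) = (1/7340)/104 = (1/104)*(1/7340) = 1/763360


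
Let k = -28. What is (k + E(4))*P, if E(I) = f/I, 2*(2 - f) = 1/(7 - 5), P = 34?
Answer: -7497/8 ≈ -937.13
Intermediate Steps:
f = 7/4 (f = 2 - 1/(2*(7 - 5)) = 2 - ½/2 = 2 - ½*½ = 2 - ¼ = 7/4 ≈ 1.7500)
E(I) = 7/(4*I)
(k + E(4))*P = (-28 + (7/4)/4)*34 = (-28 + (7/4)*(¼))*34 = (-28 + 7/16)*34 = -441/16*34 = -7497/8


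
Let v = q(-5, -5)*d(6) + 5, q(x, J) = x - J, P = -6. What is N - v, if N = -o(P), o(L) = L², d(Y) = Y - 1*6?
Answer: -41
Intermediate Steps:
d(Y) = -6 + Y (d(Y) = Y - 6 = -6 + Y)
v = 5 (v = (-5 - 1*(-5))*(-6 + 6) + 5 = (-5 + 5)*0 + 5 = 0*0 + 5 = 0 + 5 = 5)
N = -36 (N = -1*(-6)² = -1*36 = -36)
N - v = -36 - 1*5 = -36 - 5 = -41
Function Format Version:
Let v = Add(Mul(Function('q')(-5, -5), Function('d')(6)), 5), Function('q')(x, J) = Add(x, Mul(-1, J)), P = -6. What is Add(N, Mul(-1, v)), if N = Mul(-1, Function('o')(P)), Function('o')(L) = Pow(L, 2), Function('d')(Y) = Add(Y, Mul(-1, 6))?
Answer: -41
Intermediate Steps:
Function('d')(Y) = Add(-6, Y) (Function('d')(Y) = Add(Y, -6) = Add(-6, Y))
v = 5 (v = Add(Mul(Add(-5, Mul(-1, -5)), Add(-6, 6)), 5) = Add(Mul(Add(-5, 5), 0), 5) = Add(Mul(0, 0), 5) = Add(0, 5) = 5)
N = -36 (N = Mul(-1, Pow(-6, 2)) = Mul(-1, 36) = -36)
Add(N, Mul(-1, v)) = Add(-36, Mul(-1, 5)) = Add(-36, -5) = -41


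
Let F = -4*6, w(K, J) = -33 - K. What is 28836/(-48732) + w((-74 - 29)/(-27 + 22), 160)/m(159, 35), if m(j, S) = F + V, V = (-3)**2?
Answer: 908123/304575 ≈ 2.9816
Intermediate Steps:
V = 9
F = -24
m(j, S) = -15 (m(j, S) = -24 + 9 = -15)
28836/(-48732) + w((-74 - 29)/(-27 + 22), 160)/m(159, 35) = 28836/(-48732) + (-33 - (-74 - 29)/(-27 + 22))/(-15) = 28836*(-1/48732) + (-33 - (-103)/(-5))*(-1/15) = -2403/4061 + (-33 - (-103)*(-1)/5)*(-1/15) = -2403/4061 + (-33 - 1*103/5)*(-1/15) = -2403/4061 + (-33 - 103/5)*(-1/15) = -2403/4061 - 268/5*(-1/15) = -2403/4061 + 268/75 = 908123/304575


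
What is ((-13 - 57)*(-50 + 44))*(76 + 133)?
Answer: 87780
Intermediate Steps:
((-13 - 57)*(-50 + 44))*(76 + 133) = -70*(-6)*209 = 420*209 = 87780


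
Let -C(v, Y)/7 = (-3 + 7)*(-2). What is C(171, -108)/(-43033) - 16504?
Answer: -710216688/43033 ≈ -16504.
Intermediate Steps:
C(v, Y) = 56 (C(v, Y) = -7*(-3 + 7)*(-2) = -28*(-2) = -7*(-8) = 56)
C(171, -108)/(-43033) - 16504 = 56/(-43033) - 16504 = 56*(-1/43033) - 16504 = -56/43033 - 16504 = -710216688/43033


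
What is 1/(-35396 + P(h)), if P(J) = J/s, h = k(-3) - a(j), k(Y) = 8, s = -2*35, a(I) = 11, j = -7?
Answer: -70/2477717 ≈ -2.8252e-5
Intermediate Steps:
s = -70
h = -3 (h = 8 - 1*11 = 8 - 11 = -3)
P(J) = -J/70 (P(J) = J/(-70) = J*(-1/70) = -J/70)
1/(-35396 + P(h)) = 1/(-35396 - 1/70*(-3)) = 1/(-35396 + 3/70) = 1/(-2477717/70) = -70/2477717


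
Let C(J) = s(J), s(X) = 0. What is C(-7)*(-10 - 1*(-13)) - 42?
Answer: -42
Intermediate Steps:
C(J) = 0
C(-7)*(-10 - 1*(-13)) - 42 = 0*(-10 - 1*(-13)) - 42 = 0*(-10 + 13) - 42 = 0*3 - 42 = 0 - 42 = -42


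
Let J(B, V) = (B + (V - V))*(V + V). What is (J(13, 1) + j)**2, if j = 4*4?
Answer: 1764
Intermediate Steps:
J(B, V) = 2*B*V (J(B, V) = (B + 0)*(2*V) = B*(2*V) = 2*B*V)
j = 16
(J(13, 1) + j)**2 = (2*13*1 + 16)**2 = (26 + 16)**2 = 42**2 = 1764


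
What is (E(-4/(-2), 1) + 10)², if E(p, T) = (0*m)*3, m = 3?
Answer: 100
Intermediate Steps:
E(p, T) = 0 (E(p, T) = (0*3)*3 = 0*3 = 0)
(E(-4/(-2), 1) + 10)² = (0 + 10)² = 10² = 100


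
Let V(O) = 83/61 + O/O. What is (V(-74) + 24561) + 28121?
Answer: 3213746/61 ≈ 52684.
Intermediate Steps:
V(O) = 144/61 (V(O) = 83*(1/61) + 1 = 83/61 + 1 = 144/61)
(V(-74) + 24561) + 28121 = (144/61 + 24561) + 28121 = 1498365/61 + 28121 = 3213746/61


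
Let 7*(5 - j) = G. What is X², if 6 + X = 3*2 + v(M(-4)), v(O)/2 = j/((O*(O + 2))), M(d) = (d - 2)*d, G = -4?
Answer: 1/3136 ≈ 0.00031888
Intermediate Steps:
j = 39/7 (j = 5 - ⅐*(-4) = 5 + 4/7 = 39/7 ≈ 5.5714)
M(d) = d*(-2 + d) (M(d) = (-2 + d)*d = d*(-2 + d))
v(O) = 78/(7*O*(2 + O)) (v(O) = 2*(39/(7*((O*(O + 2))))) = 2*(39/(7*((O*(2 + O))))) = 2*(39*(1/(O*(2 + O)))/7) = 2*(39/(7*O*(2 + O))) = 78/(7*O*(2 + O)))
X = 1/56 (X = -6 + (3*2 + 78/(7*((-4*(-2 - 4)))*(2 - 4*(-2 - 4)))) = -6 + (6 + 78/(7*((-4*(-6)))*(2 - 4*(-6)))) = -6 + (6 + (78/7)/(24*(2 + 24))) = -6 + (6 + (78/7)*(1/24)/26) = -6 + (6 + (78/7)*(1/24)*(1/26)) = -6 + (6 + 1/56) = -6 + 337/56 = 1/56 ≈ 0.017857)
X² = (1/56)² = 1/3136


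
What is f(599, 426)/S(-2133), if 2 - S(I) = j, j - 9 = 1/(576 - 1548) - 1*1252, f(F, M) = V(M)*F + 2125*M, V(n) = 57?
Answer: 913089996/1210141 ≈ 754.53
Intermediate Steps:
f(F, M) = 57*F + 2125*M
j = -1208197/972 (j = 9 + (1/(576 - 1548) - 1*1252) = 9 + (1/(-972) - 1252) = 9 + (-1/972 - 1252) = 9 - 1216945/972 = -1208197/972 ≈ -1243.0)
S(I) = 1210141/972 (S(I) = 2 - 1*(-1208197/972) = 2 + 1208197/972 = 1210141/972)
f(599, 426)/S(-2133) = (57*599 + 2125*426)/(1210141/972) = (34143 + 905250)*(972/1210141) = 939393*(972/1210141) = 913089996/1210141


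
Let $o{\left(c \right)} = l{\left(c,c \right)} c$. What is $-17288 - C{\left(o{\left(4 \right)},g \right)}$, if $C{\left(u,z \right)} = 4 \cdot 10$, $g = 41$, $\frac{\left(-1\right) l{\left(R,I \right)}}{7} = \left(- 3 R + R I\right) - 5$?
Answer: $-17328$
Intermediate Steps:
$l{\left(R,I \right)} = 35 + 21 R - 7 I R$ ($l{\left(R,I \right)} = - 7 \left(\left(- 3 R + R I\right) - 5\right) = - 7 \left(\left(- 3 R + I R\right) - 5\right) = - 7 \left(-5 - 3 R + I R\right) = 35 + 21 R - 7 I R$)
$o{\left(c \right)} = c \left(35 - 7 c^{2} + 21 c\right)$ ($o{\left(c \right)} = \left(35 + 21 c - 7 c c\right) c = \left(35 + 21 c - 7 c^{2}\right) c = \left(35 - 7 c^{2} + 21 c\right) c = c \left(35 - 7 c^{2} + 21 c\right)$)
$C{\left(u,z \right)} = 40$
$-17288 - C{\left(o{\left(4 \right)},g \right)} = -17288 - 40 = -17328$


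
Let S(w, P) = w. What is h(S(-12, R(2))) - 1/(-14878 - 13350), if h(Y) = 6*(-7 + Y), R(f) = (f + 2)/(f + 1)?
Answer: -3217991/28228 ≈ -114.00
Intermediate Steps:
R(f) = (2 + f)/(1 + f)
h(Y) = -42 + 6*Y
h(S(-12, R(2))) - 1/(-14878 - 13350) = (-42 + 6*(-12)) - 1/(-14878 - 13350) = (-42 - 72) - 1/(-28228) = -114 - 1*(-1/28228) = -114 + 1/28228 = -3217991/28228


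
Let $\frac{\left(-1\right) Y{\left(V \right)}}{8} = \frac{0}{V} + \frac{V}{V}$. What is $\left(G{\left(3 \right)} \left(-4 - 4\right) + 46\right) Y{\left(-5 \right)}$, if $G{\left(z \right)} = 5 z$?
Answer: $592$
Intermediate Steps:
$Y{\left(V \right)} = -8$ ($Y{\left(V \right)} = - 8 \left(\frac{0}{V} + \frac{V}{V}\right) = - 8 \left(0 + 1\right) = \left(-8\right) 1 = -8$)
$\left(G{\left(3 \right)} \left(-4 - 4\right) + 46\right) Y{\left(-5 \right)} = \left(5 \cdot 3 \left(-4 - 4\right) + 46\right) \left(-8\right) = \left(15 \left(-8\right) + 46\right) \left(-8\right) = \left(-120 + 46\right) \left(-8\right) = \left(-74\right) \left(-8\right) = 592$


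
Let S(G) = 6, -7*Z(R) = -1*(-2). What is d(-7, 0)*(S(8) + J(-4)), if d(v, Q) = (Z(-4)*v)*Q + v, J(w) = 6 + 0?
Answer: -84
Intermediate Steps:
Z(R) = -2/7 (Z(R) = -(-1)*(-2)/7 = -1/7*2 = -2/7)
J(w) = 6
d(v, Q) = v - 2*Q*v/7 (d(v, Q) = (-2*v/7)*Q + v = -2*Q*v/7 + v = v - 2*Q*v/7)
d(-7, 0)*(S(8) + J(-4)) = ((1/7)*(-7)*(7 - 2*0))*(6 + 6) = ((1/7)*(-7)*(7 + 0))*12 = ((1/7)*(-7)*7)*12 = -7*12 = -84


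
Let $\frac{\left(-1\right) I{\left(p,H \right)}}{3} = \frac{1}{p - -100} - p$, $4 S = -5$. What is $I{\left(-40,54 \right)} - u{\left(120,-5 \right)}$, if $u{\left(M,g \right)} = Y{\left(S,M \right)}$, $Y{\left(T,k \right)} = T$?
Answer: $- \frac{594}{5} \approx -118.8$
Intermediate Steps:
$S = - \frac{5}{4}$ ($S = \frac{1}{4} \left(-5\right) = - \frac{5}{4} \approx -1.25$)
$u{\left(M,g \right)} = - \frac{5}{4}$
$I{\left(p,H \right)} = - \frac{3}{100 + p} + 3 p$ ($I{\left(p,H \right)} = - 3 \left(\frac{1}{p - -100} - p\right) = - 3 \left(\frac{1}{p + 100} - p\right) = - 3 \left(\frac{1}{100 + p} - p\right) = - \frac{3}{100 + p} + 3 p$)
$I{\left(-40,54 \right)} - u{\left(120,-5 \right)} = \frac{3 \left(-1 + \left(-40\right)^{2} + 100 \left(-40\right)\right)}{100 - 40} - - \frac{5}{4} = \frac{3 \left(-1 + 1600 - 4000\right)}{60} + \frac{5}{4} = 3 \cdot \frac{1}{60} \left(-2401\right) + \frac{5}{4} = - \frac{2401}{20} + \frac{5}{4} = - \frac{594}{5}$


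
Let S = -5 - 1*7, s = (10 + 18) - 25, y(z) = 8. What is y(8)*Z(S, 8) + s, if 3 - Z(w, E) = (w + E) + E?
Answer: -5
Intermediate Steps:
s = 3 (s = 28 - 25 = 3)
S = -12 (S = -5 - 7 = -12)
Z(w, E) = 3 - w - 2*E (Z(w, E) = 3 - ((w + E) + E) = 3 - ((E + w) + E) = 3 - (w + 2*E) = 3 + (-w - 2*E) = 3 - w - 2*E)
y(8)*Z(S, 8) + s = 8*(3 - 1*(-12) - 2*8) + 3 = 8*(3 + 12 - 16) + 3 = 8*(-1) + 3 = -8 + 3 = -5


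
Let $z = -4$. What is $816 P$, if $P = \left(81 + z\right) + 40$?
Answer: $95472$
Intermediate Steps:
$P = 117$ ($P = \left(81 - 4\right) + 40 = 77 + 40 = 117$)
$816 P = 816 \cdot 117 = 95472$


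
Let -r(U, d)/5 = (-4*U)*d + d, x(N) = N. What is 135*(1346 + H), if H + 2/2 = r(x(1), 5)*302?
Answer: 3239325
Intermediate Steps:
r(U, d) = -5*d + 20*U*d (r(U, d) = -5*((-4*U)*d + d) = -5*(-4*U*d + d) = -5*(d - 4*U*d) = -5*d + 20*U*d)
H = 22649 (H = -1 + (5*5*(-1 + 4*1))*302 = -1 + (5*5*(-1 + 4))*302 = -1 + (5*5*3)*302 = -1 + 75*302 = -1 + 22650 = 22649)
135*(1346 + H) = 135*(1346 + 22649) = 135*23995 = 3239325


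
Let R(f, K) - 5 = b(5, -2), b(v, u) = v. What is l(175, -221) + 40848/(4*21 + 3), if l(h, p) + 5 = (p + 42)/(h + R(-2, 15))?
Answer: 2486944/5365 ≈ 463.55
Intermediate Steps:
R(f, K) = 10 (R(f, K) = 5 + 5 = 10)
l(h, p) = -5 + (42 + p)/(10 + h) (l(h, p) = -5 + (p + 42)/(h + 10) = -5 + (42 + p)/(10 + h))
l(175, -221) + 40848/(4*21 + 3) = (-8 - 221 - 5*175)/(10 + 175) + 40848/(4*21 + 3) = (-8 - 221 - 875)/185 + 40848/(84 + 3) = (1/185)*(-1104) + 40848/87 = -1104/185 + 40848*(1/87) = -1104/185 + 13616/29 = 2486944/5365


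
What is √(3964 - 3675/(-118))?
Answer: √55628386/118 ≈ 63.207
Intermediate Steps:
√(3964 - 3675/(-118)) = √(3964 - 3675*(-1/118)) = √(3964 + 3675/118) = √(471427/118) = √55628386/118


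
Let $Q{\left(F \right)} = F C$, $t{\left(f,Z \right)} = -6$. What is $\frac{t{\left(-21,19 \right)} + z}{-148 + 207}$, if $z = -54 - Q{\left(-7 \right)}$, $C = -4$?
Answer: $- \frac{88}{59} \approx -1.4915$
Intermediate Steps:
$Q{\left(F \right)} = - 4 F$ ($Q{\left(F \right)} = F \left(-4\right) = - 4 F$)
$z = -82$ ($z = -54 - \left(-4\right) \left(-7\right) = -54 - 28 = -82$)
$\frac{t{\left(-21,19 \right)} + z}{-148 + 207} = \frac{-6 - 82}{-148 + 207} = - \frac{88}{59}$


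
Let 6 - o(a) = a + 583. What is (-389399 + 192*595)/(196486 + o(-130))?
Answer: -275159/196039 ≈ -1.4036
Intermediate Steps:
o(a) = -577 - a (o(a) = 6 - (a + 583) = 6 - (583 + a) = 6 + (-583 - a) = -577 - a)
(-389399 + 192*595)/(196486 + o(-130)) = (-389399 + 192*595)/(196486 + (-577 - 1*(-130))) = (-389399 + 114240)/(196486 + (-577 + 130)) = -275159/(196486 - 447) = -275159/196039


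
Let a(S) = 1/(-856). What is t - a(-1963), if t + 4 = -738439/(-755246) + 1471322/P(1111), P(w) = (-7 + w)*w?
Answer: -22568301481931/12389830266396 ≈ -1.8215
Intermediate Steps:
P(w) = w*(-7 + w)
a(S) = -1/856
t = -422107954817/231585612456 (t = -4 + (-738439/(-755246) + 1471322/((1111*(-7 + 1111)))) = -4 + (-738439*(-1/755246) + 1471322/((1111*1104))) = -4 + (738439/755246 + 1471322/1226544) = -4 + (738439/755246 + 1471322*(1/1226544)) = -4 + (738439/755246 + 735661/613272) = -4 + 504234495007/231585612456 = -422107954817/231585612456 ≈ -1.8227)
t - a(-1963) = -422107954817/231585612456 - 1*(-1/856) = -422107954817/231585612456 + 1/856 = -22568301481931/12389830266396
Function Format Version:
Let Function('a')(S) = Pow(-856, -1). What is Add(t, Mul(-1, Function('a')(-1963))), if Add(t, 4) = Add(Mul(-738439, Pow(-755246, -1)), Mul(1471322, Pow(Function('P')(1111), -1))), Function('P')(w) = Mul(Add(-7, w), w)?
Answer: Rational(-22568301481931, 12389830266396) ≈ -1.8215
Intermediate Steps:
Function('P')(w) = Mul(w, Add(-7, w))
Function('a')(S) = Rational(-1, 856)
t = Rational(-422107954817, 231585612456) (t = Add(-4, Add(Mul(-738439, Pow(-755246, -1)), Mul(1471322, Pow(Mul(1111, Add(-7, 1111)), -1)))) = Add(-4, Add(Mul(-738439, Rational(-1, 755246)), Mul(1471322, Pow(Mul(1111, 1104), -1)))) = Add(-4, Add(Rational(738439, 755246), Mul(1471322, Pow(1226544, -1)))) = Add(-4, Add(Rational(738439, 755246), Mul(1471322, Rational(1, 1226544)))) = Add(-4, Add(Rational(738439, 755246), Rational(735661, 613272))) = Add(-4, Rational(504234495007, 231585612456)) = Rational(-422107954817, 231585612456) ≈ -1.8227)
Add(t, Mul(-1, Function('a')(-1963))) = Add(Rational(-422107954817, 231585612456), Mul(-1, Rational(-1, 856))) = Add(Rational(-422107954817, 231585612456), Rational(1, 856)) = Rational(-22568301481931, 12389830266396)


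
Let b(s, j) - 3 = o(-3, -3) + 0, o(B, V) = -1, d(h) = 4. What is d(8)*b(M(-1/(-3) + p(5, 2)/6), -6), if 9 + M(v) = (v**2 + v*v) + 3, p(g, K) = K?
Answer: 8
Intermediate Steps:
M(v) = -6 + 2*v**2 (M(v) = -9 + ((v**2 + v*v) + 3) = -9 + ((v**2 + v**2) + 3) = -9 + (2*v**2 + 3) = -9 + (3 + 2*v**2) = -6 + 2*v**2)
b(s, j) = 2 (b(s, j) = 3 + (-1 + 0) = 3 - 1 = 2)
d(8)*b(M(-1/(-3) + p(5, 2)/6), -6) = 4*2 = 8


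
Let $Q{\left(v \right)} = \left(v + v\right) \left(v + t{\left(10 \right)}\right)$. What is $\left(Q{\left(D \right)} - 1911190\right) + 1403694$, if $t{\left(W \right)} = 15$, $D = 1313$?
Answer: $2979832$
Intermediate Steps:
$Q{\left(v \right)} = 2 v \left(15 + v\right)$ ($Q{\left(v \right)} = \left(v + v\right) \left(v + 15\right) = 2 v \left(15 + v\right)$)
$\left(Q{\left(D \right)} - 1911190\right) + 1403694 = \left(2 \cdot 1313 \left(15 + 1313\right) - 1911190\right) + 1403694 = \left(2 \cdot 1313 \cdot 1328 - 1911190\right) + 1403694 = \left(3487328 - 1911190\right) + 1403694 = 1576138 + 1403694 = 2979832$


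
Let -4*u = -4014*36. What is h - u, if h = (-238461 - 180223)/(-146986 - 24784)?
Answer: -3102472168/85885 ≈ -36124.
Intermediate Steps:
h = 209342/85885 (h = -418684/(-171770) = -418684*(-1/171770) = 209342/85885 ≈ 2.4375)
u = 36126 (u = -(-2007)*36/2 = -1/4*(-144504) = 36126)
h - u = 209342/85885 - 1*36126 = 209342/85885 - 36126 = -3102472168/85885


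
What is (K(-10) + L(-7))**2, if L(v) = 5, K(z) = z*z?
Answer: 11025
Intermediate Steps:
K(z) = z**2
(K(-10) + L(-7))**2 = ((-10)**2 + 5)**2 = (100 + 5)**2 = 105**2 = 11025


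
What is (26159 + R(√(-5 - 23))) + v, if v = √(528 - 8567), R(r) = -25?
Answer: 26134 + I*√8039 ≈ 26134.0 + 89.661*I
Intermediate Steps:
v = I*√8039 (v = √(-8039) = I*√8039 ≈ 89.661*I)
(26159 + R(√(-5 - 23))) + v = (26159 - 25) + I*√8039 = 26134 + I*√8039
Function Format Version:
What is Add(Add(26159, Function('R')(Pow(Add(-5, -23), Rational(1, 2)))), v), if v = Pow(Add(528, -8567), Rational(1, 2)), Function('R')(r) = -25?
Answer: Add(26134, Mul(I, Pow(8039, Rational(1, 2)))) ≈ Add(26134., Mul(89.661, I))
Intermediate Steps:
v = Mul(I, Pow(8039, Rational(1, 2))) (v = Pow(-8039, Rational(1, 2)) = Mul(I, Pow(8039, Rational(1, 2))) ≈ Mul(89.661, I))
Add(Add(26159, Function('R')(Pow(Add(-5, -23), Rational(1, 2)))), v) = Add(Add(26159, -25), Mul(I, Pow(8039, Rational(1, 2)))) = Add(26134, Mul(I, Pow(8039, Rational(1, 2))))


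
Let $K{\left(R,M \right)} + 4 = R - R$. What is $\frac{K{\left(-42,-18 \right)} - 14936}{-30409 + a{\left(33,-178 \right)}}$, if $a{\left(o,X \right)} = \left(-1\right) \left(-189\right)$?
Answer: $\frac{747}{1511} \approx 0.49437$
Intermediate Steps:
$K{\left(R,M \right)} = -4$ ($K{\left(R,M \right)} = -4 + \left(R - R\right) = -4 + 0 = -4$)
$a{\left(o,X \right)} = 189$
$\frac{K{\left(-42,-18 \right)} - 14936}{-30409 + a{\left(33,-178 \right)}} = \frac{-4 - 14936}{-30409 + 189} = - \frac{14940}{-30220} = \left(-14940\right) \left(- \frac{1}{30220}\right) = \frac{747}{1511}$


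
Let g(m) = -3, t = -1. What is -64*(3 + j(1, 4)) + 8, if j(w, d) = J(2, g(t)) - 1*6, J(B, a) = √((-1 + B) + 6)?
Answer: 200 - 64*√7 ≈ 30.672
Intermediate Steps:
J(B, a) = √(5 + B)
j(w, d) = -6 + √7 (j(w, d) = √(5 + 2) - 1*6 = √7 - 6 = -6 + √7)
-64*(3 + j(1, 4)) + 8 = -64*(3 + (-6 + √7)) + 8 = -64*(-3 + √7) + 8 = -32*(-6 + 2*√7) + 8 = (192 - 64*√7) + 8 = 200 - 64*√7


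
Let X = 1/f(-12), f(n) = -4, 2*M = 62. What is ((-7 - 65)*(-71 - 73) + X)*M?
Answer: 1285601/4 ≈ 3.2140e+5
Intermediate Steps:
M = 31 (M = (1/2)*62 = 31)
X = -1/4 (X = 1/(-4) = -1/4 ≈ -0.25000)
((-7 - 65)*(-71 - 73) + X)*M = ((-7 - 65)*(-71 - 73) - 1/4)*31 = (-72*(-144) - 1/4)*31 = (10368 - 1/4)*31 = (41471/4)*31 = 1285601/4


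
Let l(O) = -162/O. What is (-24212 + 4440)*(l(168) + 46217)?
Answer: -6396484207/7 ≈ -9.1378e+8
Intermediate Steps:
(-24212 + 4440)*(l(168) + 46217) = (-24212 + 4440)*(-162/168 + 46217) = -19772*(-162*1/168 + 46217) = -19772*(-27/28 + 46217) = -19772*1294049/28 = -6396484207/7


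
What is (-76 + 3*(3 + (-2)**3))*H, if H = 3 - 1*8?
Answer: 455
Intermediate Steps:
H = -5 (H = 3 - 8 = -5)
(-76 + 3*(3 + (-2)**3))*H = (-76 + 3*(3 + (-2)**3))*(-5) = (-76 + 3*(3 - 8))*(-5) = (-76 + 3*(-5))*(-5) = (-76 - 15)*(-5) = -91*(-5) = 455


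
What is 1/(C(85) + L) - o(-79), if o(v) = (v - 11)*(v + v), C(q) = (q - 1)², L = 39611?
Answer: -663604739/46667 ≈ -14220.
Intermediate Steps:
C(q) = (-1 + q)²
o(v) = 2*v*(-11 + v) (o(v) = (-11 + v)*(2*v) = 2*v*(-11 + v))
1/(C(85) + L) - o(-79) = 1/((-1 + 85)² + 39611) - 2*(-79)*(-11 - 79) = 1/(84² + 39611) - 2*(-79)*(-90) = 1/(7056 + 39611) - 1*14220 = 1/46667 - 14220 = -663604739/46667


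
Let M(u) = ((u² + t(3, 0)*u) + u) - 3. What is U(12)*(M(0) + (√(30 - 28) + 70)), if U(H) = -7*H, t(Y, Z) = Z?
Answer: -5628 - 84*√2 ≈ -5746.8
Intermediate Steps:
M(u) = -3 + u + u² (M(u) = ((u² + 0*u) + u) - 3 = ((u² + 0) + u) - 3 = (u² + u) - 3 = (u + u²) - 3 = -3 + u + u²)
U(12)*(M(0) + (√(30 - 28) + 70)) = (-7*12)*((-3 + 0 + 0²) + (√(30 - 28) + 70)) = -84*((-3 + 0 + 0) + (√2 + 70)) = -84*(-3 + (70 + √2)) = -84*(67 + √2) = -5628 - 84*√2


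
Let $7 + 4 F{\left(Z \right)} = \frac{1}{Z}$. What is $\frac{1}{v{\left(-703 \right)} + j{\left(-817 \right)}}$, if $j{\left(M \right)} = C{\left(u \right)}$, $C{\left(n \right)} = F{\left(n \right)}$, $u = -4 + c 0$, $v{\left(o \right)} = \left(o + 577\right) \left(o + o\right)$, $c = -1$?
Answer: $\frac{16}{2834467} \approx 5.6448 \cdot 10^{-6}$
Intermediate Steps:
$F{\left(Z \right)} = - \frac{7}{4} + \frac{1}{4 Z}$
$v{\left(o \right)} = 2 o \left(577 + o\right)$ ($v{\left(o \right)} = \left(577 + o\right) 2 o = 2 o \left(577 + o\right)$)
$u = -4$ ($u = -4 - 0 = -4 + 0 = -4$)
$C{\left(n \right)} = \frac{1 - 7 n}{4 n}$
$j{\left(M \right)} = - \frac{29}{16}$ ($j{\left(M \right)} = \frac{1 - -28}{4 \left(-4\right)} = \frac{1}{4} \left(- \frac{1}{4}\right) \left(1 + 28\right) = \frac{1}{4} \left(- \frac{1}{4}\right) 29 = - \frac{29}{16}$)
$\frac{1}{v{\left(-703 \right)} + j{\left(-817 \right)}} = \frac{1}{2 \left(-703\right) \left(577 - 703\right) - \frac{29}{16}} = \frac{1}{2 \left(-703\right) \left(-126\right) - \frac{29}{16}} = \frac{1}{177156 - \frac{29}{16}} = \frac{1}{\frac{2834467}{16}} = \frac{16}{2834467}$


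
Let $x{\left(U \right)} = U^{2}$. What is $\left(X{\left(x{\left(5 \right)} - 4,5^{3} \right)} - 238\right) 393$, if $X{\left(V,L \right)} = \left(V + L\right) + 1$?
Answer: $-35763$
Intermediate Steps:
$X{\left(V,L \right)} = 1 + L + V$ ($X{\left(V,L \right)} = \left(L + V\right) + 1 = 1 + L + V$)
$\left(X{\left(x{\left(5 \right)} - 4,5^{3} \right)} - 238\right) 393 = \left(\left(1 + 5^{3} - \left(4 - 5^{2}\right)\right) - 238\right) 393 = \left(\left(1 + 125 + \left(25 - 4\right)\right) - 238\right) 393 = \left(\left(1 + 125 + 21\right) - 238\right) 393 = \left(147 - 238\right) 393 = \left(-91\right) 393 = -35763$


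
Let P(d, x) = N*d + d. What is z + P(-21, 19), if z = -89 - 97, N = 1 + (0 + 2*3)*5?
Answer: -858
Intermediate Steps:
N = 31 (N = 1 + (0 + 6)*5 = 1 + 6*5 = 1 + 30 = 31)
P(d, x) = 32*d (P(d, x) = 31*d + d = 32*d)
z = -186
z + P(-21, 19) = -186 + 32*(-21) = -186 - 672 = -858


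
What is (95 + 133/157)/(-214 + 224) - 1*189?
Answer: -140841/785 ≈ -179.42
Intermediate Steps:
(95 + 133/157)/(-214 + 224) - 1*189 = (95 + 133*(1/157))/10 - 189 = (95 + 133/157)*(⅒) - 189 = (15048/157)*(⅒) - 189 = 7524/785 - 189 = -140841/785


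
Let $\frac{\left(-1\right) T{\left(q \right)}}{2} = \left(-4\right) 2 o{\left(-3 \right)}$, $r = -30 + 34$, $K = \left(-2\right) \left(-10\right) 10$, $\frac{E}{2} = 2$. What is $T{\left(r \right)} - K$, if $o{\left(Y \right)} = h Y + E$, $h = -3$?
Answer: $8$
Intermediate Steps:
$E = 4$ ($E = 2 \cdot 2 = 4$)
$o{\left(Y \right)} = 4 - 3 Y$ ($o{\left(Y \right)} = - 3 Y + 4 = 4 - 3 Y$)
$K = 200$ ($K = 20 \cdot 10 = 200$)
$r = 4$
$T{\left(q \right)} = 208$ ($T{\left(q \right)} = - 2 \left(-4\right) 2 \left(4 - -9\right) = - 2 \left(- 8 \left(4 + 9\right)\right) = - 2 \left(\left(-8\right) 13\right) = \left(-2\right) \left(-104\right) = 208$)
$T{\left(r \right)} - K = 208 - 200 = 8$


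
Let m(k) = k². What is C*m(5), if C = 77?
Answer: 1925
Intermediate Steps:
C*m(5) = 77*5² = 77*25 = 1925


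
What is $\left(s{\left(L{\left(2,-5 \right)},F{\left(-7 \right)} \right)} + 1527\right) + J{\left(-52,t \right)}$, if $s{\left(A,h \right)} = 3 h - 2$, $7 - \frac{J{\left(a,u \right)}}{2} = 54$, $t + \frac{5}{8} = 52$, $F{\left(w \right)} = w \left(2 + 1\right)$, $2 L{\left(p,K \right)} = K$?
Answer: $1368$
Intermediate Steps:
$L{\left(p,K \right)} = \frac{K}{2}$
$F{\left(w \right)} = 3 w$ ($F{\left(w \right)} = w 3 = 3 w$)
$t = \frac{411}{8}$ ($t = - \frac{5}{8} + 52 = \frac{411}{8} \approx 51.375$)
$J{\left(a,u \right)} = -94$ ($J{\left(a,u \right)} = 14 - 108 = -94$)
$s{\left(A,h \right)} = -2 + 3 h$
$\left(s{\left(L{\left(2,-5 \right)},F{\left(-7 \right)} \right)} + 1527\right) + J{\left(-52,t \right)} = \left(\left(-2 + 3 \cdot 3 \left(-7\right)\right) + 1527\right) - 94 = \left(\left(-2 + 3 \left(-21\right)\right) + 1527\right) - 94 = \left(\left(-2 - 63\right) + 1527\right) - 94 = \left(-65 + 1527\right) - 94 = 1462 - 94 = 1368$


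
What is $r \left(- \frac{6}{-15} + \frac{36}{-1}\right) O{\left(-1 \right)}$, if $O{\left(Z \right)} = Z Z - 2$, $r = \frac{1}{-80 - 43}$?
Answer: $- \frac{178}{615} \approx -0.28943$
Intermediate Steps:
$r = - \frac{1}{123}$ ($r = \frac{1}{-123} = - \frac{1}{123} \approx -0.0081301$)
$O{\left(Z \right)} = -2 + Z^{2}$ ($O{\left(Z \right)} = Z^{2} - 2 = -2 + Z^{2}$)
$r \left(- \frac{6}{-15} + \frac{36}{-1}\right) O{\left(-1 \right)} = - \frac{- \frac{6}{-15} + \frac{36}{-1}}{123} \left(-2 + \left(-1\right)^{2}\right) = - \frac{\left(-6\right) \left(- \frac{1}{15}\right) + 36 \left(-1\right)}{123} \left(-2 + 1\right) = - \frac{\frac{2}{5} - 36}{123} \left(-1\right) = \left(- \frac{1}{123}\right) \left(- \frac{178}{5}\right) \left(-1\right) = \frac{178}{615} \left(-1\right) = - \frac{178}{615}$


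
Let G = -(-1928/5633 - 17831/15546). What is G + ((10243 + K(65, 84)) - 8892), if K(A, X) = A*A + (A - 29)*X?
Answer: 753237729511/87570618 ≈ 8601.5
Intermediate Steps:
K(A, X) = A**2 + X*(-29 + A) (K(A, X) = A**2 + (-29 + A)*X = A**2 + X*(-29 + A))
G = 130414711/87570618 (G = -(-1928*1/5633 - 17831*1/15546) = -(-1928/5633 - 17831/15546) = -1*(-130414711/87570618) = 130414711/87570618 ≈ 1.4893)
G + ((10243 + K(65, 84)) - 8892) = 130414711/87570618 + ((10243 + (65**2 - 29*84 + 65*84)) - 8892) = 130414711/87570618 + ((10243 + (4225 - 2436 + 5460)) - 8892) = 130414711/87570618 + ((10243 + 7249) - 8892) = 130414711/87570618 + (17492 - 8892) = 130414711/87570618 + 8600 = 753237729511/87570618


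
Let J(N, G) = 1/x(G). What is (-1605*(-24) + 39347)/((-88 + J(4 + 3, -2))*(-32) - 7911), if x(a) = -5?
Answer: -389335/25443 ≈ -15.302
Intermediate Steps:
J(N, G) = -⅕ (J(N, G) = 1/(-5) = -⅕)
(-1605*(-24) + 39347)/((-88 + J(4 + 3, -2))*(-32) - 7911) = (-1605*(-24) + 39347)/((-88 - ⅕)*(-32) - 7911) = (38520 + 39347)/(-441/5*(-32) - 7911) = 77867/(14112/5 - 7911) = 77867/(-25443/5) = 77867*(-5/25443) = -389335/25443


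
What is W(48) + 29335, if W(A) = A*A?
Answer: 31639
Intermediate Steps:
W(A) = A**2
W(48) + 29335 = 48**2 + 29335 = 2304 + 29335 = 31639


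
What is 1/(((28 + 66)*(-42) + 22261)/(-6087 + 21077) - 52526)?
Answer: -14990/787346427 ≈ -1.9039e-5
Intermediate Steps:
1/(((28 + 66)*(-42) + 22261)/(-6087 + 21077) - 52526) = 1/((94*(-42) + 22261)/14990 - 52526) = 1/((-3948 + 22261)*(1/14990) - 52526) = 1/(18313*(1/14990) - 52526) = 1/(18313/14990 - 52526) = 1/(-787346427/14990) = -14990/787346427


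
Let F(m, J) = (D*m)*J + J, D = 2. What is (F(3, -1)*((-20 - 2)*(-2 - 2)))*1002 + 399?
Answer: -616833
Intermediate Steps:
F(m, J) = J + 2*J*m (F(m, J) = (2*m)*J + J = 2*J*m + J = J + 2*J*m)
(F(3, -1)*((-20 - 2)*(-2 - 2)))*1002 + 399 = ((-(1 + 2*3))*((-20 - 2)*(-2 - 2)))*1002 + 399 = ((-(1 + 6))*(-22*(-4)))*1002 + 399 = (-1*7*88)*1002 + 399 = -7*88*1002 + 399 = -616*1002 + 399 = -617232 + 399 = -616833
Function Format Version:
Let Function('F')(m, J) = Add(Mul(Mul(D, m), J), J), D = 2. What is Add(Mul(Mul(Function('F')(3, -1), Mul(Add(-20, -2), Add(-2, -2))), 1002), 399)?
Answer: -616833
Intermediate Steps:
Function('F')(m, J) = Add(J, Mul(2, J, m)) (Function('F')(m, J) = Add(Mul(Mul(2, m), J), J) = Add(Mul(2, J, m), J) = Add(J, Mul(2, J, m)))
Add(Mul(Mul(Function('F')(3, -1), Mul(Add(-20, -2), Add(-2, -2))), 1002), 399) = Add(Mul(Mul(Mul(-1, Add(1, Mul(2, 3))), Mul(Add(-20, -2), Add(-2, -2))), 1002), 399) = Add(Mul(Mul(Mul(-1, Add(1, 6)), Mul(-22, -4)), 1002), 399) = Add(Mul(Mul(Mul(-1, 7), 88), 1002), 399) = Add(Mul(Mul(-7, 88), 1002), 399) = Add(Mul(-616, 1002), 399) = Add(-617232, 399) = -616833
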